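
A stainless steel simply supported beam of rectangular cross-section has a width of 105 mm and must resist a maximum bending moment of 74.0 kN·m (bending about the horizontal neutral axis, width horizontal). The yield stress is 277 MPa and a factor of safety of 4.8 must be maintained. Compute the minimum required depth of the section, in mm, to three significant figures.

h = 271 mm

σ_allow = 277/4.8 = 57.71 MPa.
For a rectangular section σ = 6M/(bh²), so h² = 6M/(b σ_allow) = 6×7.4000×10^7/(105×57.71) = 73270 mm².
h = 270.7 mm.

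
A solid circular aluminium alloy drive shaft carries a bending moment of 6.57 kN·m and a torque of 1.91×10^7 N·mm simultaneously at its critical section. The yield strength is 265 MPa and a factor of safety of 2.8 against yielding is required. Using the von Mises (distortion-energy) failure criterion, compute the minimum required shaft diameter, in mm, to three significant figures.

σ_allow = σ_y/n = 265/2.8 = 94.64 MPa.
For a solid shaft σ_b = 32M/(πd³) and τ = 16T/(πd³), so the von Mises stress is σ' = (16/πd³)·√(4M²+3T²).
√(4M²+3T²) = √(4×(6.570×10^6)² + 3×(1.910×10^7)²) = 3.560×10^7 N·mm.
d³ = 16×3.560×10^7/(π×94.64) = 1.916×10^6 mm³.
d = 124.2 mm.

d = 124 mm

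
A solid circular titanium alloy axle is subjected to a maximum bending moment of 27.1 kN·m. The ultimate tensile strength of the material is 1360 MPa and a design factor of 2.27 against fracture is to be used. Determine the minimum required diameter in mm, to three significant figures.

σ_allow = 1360/2.27 = 599.1 MPa.
For a solid circular section σ = 32M/(πd³), so d³ = 32M/(π σ_allow) = 32×2.7100×10^7/(π×599.1) = 460700 mm³.
d = 77.24 mm.

d = 77.2 mm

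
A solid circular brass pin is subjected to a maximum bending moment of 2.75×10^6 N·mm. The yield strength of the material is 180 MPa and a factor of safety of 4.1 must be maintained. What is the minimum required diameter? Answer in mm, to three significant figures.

σ_allow = 180/4.1 = 43.90 MPa.
For a solid circular section σ = 32M/(πd³), so d³ = 32M/(π σ_allow) = 32×2750000/(π×43.90) = 638000 mm³.
d = 86.09 mm.

d = 86.1 mm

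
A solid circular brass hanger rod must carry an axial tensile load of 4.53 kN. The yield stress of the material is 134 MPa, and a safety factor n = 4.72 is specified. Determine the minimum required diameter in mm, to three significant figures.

Allowable stress σ_allow = 134/4.72 = 28.39 MPa.
Required area A = F/σ_allow = 4530.0/28.39 = 159.6 mm².
A = πd²/4 → d = √(4A/π) = 14.25 mm.

d = 14.3 mm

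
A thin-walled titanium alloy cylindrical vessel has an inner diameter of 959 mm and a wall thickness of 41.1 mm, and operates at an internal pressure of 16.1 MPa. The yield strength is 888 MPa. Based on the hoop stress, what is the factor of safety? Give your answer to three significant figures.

σ_h = pD/(2t) = 16.1×959/(2×41.1) = 187.8 MPa.
n = 888/187.8 = 4.728.

n = 4.73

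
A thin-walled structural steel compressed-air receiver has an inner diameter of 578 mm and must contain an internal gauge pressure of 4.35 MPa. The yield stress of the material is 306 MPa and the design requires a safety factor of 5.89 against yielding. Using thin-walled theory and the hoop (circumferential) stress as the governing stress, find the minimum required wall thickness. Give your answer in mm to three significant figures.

t = 24.2 mm

σ_allow = 306/5.89 = 51.95 MPa.
Hoop stress σ_h = pD/(2t), so t = pD/(2σ_allow) = 4.35×578/(2×51.95) = 24.20 mm.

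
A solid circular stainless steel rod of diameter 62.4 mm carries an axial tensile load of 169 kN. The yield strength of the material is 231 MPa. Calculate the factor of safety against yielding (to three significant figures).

n = 4.18

A = πd²/4 = 3058 mm².
σ = F/A = 169000/3058 = 55.26 MPa.
n = 231/55.26 = 4.180.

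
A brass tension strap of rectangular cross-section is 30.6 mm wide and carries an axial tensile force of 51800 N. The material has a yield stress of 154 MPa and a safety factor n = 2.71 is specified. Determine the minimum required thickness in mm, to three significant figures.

σ_allow = 154/2.71 = 56.83 MPa.
Required area A = F/σ_allow = 51800/56.83 = 911.5 mm².
t = A/w = 911.5/30.6 = 29.79 mm.

t = 29.8 mm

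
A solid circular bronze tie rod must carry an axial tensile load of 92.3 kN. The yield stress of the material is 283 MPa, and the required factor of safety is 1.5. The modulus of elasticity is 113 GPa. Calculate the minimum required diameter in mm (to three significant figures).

Allowable stress σ_allow = 283/1.5 = 188.7 MPa.
Required area A = F/σ_allow = 92300/188.7 = 489.2 mm².
A = πd²/4 → d = √(4A/π) = 24.96 mm.

d = 25.0 mm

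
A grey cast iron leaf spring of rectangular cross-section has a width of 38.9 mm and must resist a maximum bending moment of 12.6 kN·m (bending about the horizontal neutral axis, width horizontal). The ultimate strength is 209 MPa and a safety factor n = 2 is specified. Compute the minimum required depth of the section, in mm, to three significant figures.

h = 136 mm

σ_allow = 209/2 = 104.5 MPa.
For a rectangular section σ = 6M/(bh²), so h² = 6M/(b σ_allow) = 6×1.2600×10^7/(38.9×104.5) = 18600 mm².
h = 136.4 mm.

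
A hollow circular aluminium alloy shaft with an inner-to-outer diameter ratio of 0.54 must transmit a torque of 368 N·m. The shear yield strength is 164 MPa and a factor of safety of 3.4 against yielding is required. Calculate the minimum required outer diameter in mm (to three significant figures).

τ_allow = 164/3.4 = 48.24 MPa.
For a hollow shaft τ = 16T/[πd_o³(1−k⁴)] with k = 0.54, so 1−k⁴ = 0.9150.
d_o³ = 16T/[π τ_allow (1−k⁴)] = 16×368000/(π×48.24×0.9150) = 42470 mm³.
d_o = 34.89 mm.

d_o = 34.9 mm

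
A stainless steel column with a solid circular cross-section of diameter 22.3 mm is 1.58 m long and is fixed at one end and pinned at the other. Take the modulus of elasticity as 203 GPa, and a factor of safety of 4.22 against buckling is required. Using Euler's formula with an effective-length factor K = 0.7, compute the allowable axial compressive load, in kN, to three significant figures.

P_allow = 4.71 kN

I = πd⁴/64 = π×22.3⁴/64 = 12140 mm⁴.
Effective length L_e = KL = 0.7×1.58 m = 1106 mm.
Euler critical load P_cr = π²EI/L_e² = π²×203000×12140/1106² = 19880 N.
P_allow = P_cr/n = 19880/4.22 = 4712 N.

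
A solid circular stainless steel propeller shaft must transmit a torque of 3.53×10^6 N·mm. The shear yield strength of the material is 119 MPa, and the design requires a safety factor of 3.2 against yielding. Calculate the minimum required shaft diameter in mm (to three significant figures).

d = 78.5 mm

Allowable shear stress τ_allow = 119/3.2 = 37.19 MPa.
For a solid shaft τ = 16T/(πd³), so d³ = 16T/(π τ_allow) = 16×3530000/(π×37.19) = 483400 mm³.
d = (483400)^(1/3) = 78.48 mm.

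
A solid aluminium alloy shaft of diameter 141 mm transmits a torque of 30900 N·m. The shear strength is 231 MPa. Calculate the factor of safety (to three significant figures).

τ = 16T/(πd³) = 16×3.0900×10^7/(π×141³) = 56.14 MPa.
n = τ_limit/τ = 231/56.14 = 4.115.

n = 4.11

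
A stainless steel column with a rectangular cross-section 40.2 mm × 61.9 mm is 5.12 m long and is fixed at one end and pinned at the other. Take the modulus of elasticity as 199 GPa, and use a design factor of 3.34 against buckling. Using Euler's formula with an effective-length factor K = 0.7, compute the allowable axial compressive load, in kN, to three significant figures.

P_allow = 15.3 kN

Buckling occurs about the weak axis: I_min = h·b³/12 = 61.9×40.2³/12 = 335100 mm⁴ (b = 40.2 mm is the smaller dimension).
Effective length L_e = KL = 0.7×5.12 m = 3584 mm.
Euler critical load P_cr = π²EI/L_e² = π²×199000×335100/3584² = 51240 N.
P_allow = P_cr/n = 51240/3.34 = 15340 N.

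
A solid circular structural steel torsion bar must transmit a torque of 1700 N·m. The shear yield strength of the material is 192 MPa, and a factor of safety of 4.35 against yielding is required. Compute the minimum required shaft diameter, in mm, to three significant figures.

Allowable shear stress τ_allow = 192/4.35 = 44.14 MPa.
For a solid shaft τ = 16T/(πd³), so d³ = 16T/(π τ_allow) = 16×1700000/(π×44.14) = 196200 mm³.
d = (196200)^(1/3) = 58.10 mm.

d = 58.1 mm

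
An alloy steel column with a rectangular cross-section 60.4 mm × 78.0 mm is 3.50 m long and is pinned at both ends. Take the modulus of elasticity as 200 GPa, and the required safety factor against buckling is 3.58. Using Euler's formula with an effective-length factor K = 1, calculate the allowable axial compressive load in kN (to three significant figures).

Buckling occurs about the weak axis: I_min = h·b³/12 = 78.0×60.4³/12 = 1.432×10^6 mm⁴ (b = 60.4 mm is the smaller dimension).
Effective length L_e = KL = 1×3.50 m = 3500 mm.
Euler critical load P_cr = π²EI/L_e² = π²×200000×1.432×10^6/3500² = 230800 N.
P_allow = P_cr/n = 230800/3.58 = 64470 N.

P_allow = 64.5 kN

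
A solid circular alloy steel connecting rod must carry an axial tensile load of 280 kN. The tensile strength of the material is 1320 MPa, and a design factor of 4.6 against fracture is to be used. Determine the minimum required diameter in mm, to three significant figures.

d = 35.2 mm

Allowable stress σ_allow = 1320/4.6 = 287.0 MPa.
Required area A = F/σ_allow = 280000/287.0 = 975.8 mm².
A = πd²/4 → d = √(4A/π) = 35.25 mm.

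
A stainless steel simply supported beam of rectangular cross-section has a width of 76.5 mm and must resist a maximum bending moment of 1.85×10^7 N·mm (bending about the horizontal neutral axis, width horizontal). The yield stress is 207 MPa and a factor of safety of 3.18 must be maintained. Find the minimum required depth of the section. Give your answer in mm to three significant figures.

h = 149 mm

σ_allow = 207/3.18 = 65.09 MPa.
For a rectangular section σ = 6M/(bh²), so h² = 6M/(b σ_allow) = 6×1.8500×10^7/(76.5×65.09) = 22290 mm².
h = 149.3 mm.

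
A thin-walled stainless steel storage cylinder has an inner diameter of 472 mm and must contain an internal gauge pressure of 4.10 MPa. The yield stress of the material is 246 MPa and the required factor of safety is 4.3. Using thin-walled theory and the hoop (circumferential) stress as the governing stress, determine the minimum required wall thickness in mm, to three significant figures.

t = 16.9 mm

σ_allow = 246/4.3 = 57.21 MPa.
Hoop stress σ_h = pD/(2t), so t = pD/(2σ_allow) = 4.10×472/(2×57.21) = 16.91 mm.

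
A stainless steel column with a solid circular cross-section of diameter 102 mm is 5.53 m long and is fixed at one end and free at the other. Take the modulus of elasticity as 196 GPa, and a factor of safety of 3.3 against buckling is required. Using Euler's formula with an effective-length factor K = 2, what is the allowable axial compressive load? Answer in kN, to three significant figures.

I = πd⁴/64 = π×102⁴/64 = 5.313×10^6 mm⁴.
Effective length L_e = KL = 2×5.53 m = 11060 mm.
Euler critical load P_cr = π²EI/L_e² = π²×196000×5.313×10^6/11060² = 84030 N.
P_allow = P_cr/n = 84030/3.3 = 25460 N.

P_allow = 25.5 kN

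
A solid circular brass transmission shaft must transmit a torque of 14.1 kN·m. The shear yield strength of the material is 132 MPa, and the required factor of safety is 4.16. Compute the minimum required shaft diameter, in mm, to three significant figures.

d = 131 mm

Allowable shear stress τ_allow = 132/4.16 = 31.73 MPa.
For a solid shaft τ = 16T/(πd³), so d³ = 16T/(π τ_allow) = 16×1.4100×10^7/(π×31.73) = 2.263×10^6 mm³.
d = (2.263×10^6)^(1/3) = 131.3 mm.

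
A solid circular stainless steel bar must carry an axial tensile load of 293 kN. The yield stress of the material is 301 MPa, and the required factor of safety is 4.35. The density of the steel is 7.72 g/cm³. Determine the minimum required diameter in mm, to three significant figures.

Allowable stress σ_allow = 301/4.35 = 69.20 MPa.
Required area A = F/σ_allow = 293000/69.20 = 4234 mm².
A = πd²/4 → d = √(4A/π) = 73.43 mm.

d = 73.4 mm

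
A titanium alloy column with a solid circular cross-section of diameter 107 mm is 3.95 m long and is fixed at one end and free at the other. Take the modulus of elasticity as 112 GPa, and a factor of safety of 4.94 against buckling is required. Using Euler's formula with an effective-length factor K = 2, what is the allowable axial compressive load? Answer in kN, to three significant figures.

I = πd⁴/64 = π×107⁴/64 = 6.434×10^6 mm⁴.
Effective length L_e = KL = 2×3.95 m = 7900 mm.
Euler critical load P_cr = π²EI/L_e² = π²×112000×6.434×10^6/7900² = 114000 N.
P_allow = P_cr/n = 114000/4.94 = 23070 N.

P_allow = 23.1 kN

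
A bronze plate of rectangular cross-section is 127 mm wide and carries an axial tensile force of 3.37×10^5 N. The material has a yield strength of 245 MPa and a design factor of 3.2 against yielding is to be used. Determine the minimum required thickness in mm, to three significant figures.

t = 34.7 mm

σ_allow = 245/3.2 = 76.56 MPa.
Required area A = F/σ_allow = 337000/76.56 = 4402 mm².
t = A/w = 4402/127 = 34.66 mm.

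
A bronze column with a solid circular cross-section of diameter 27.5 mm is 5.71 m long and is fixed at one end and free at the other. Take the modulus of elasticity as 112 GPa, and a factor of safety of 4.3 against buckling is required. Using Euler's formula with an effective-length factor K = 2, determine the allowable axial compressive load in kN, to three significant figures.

P_allow = 0.0553 kN

I = πd⁴/64 = π×27.5⁴/64 = 28070 mm⁴.
Effective length L_e = KL = 2×5.71 m = 11420 mm.
Euler critical load P_cr = π²EI/L_e² = π²×112000×28070/11420² = 238.0 N.
P_allow = P_cr/n = 238.0/4.3 = 55.34 N.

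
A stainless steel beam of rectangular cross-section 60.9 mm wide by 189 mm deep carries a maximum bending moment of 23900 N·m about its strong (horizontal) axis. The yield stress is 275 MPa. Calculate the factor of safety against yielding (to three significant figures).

Section modulus S = bh²/6 = 60.9×189²/6 = 362600 mm³.
σ = M/S = 2.3900×10^7/362600 = 65.92 MPa.
n = 275/65.92 = 4.172.

n = 4.17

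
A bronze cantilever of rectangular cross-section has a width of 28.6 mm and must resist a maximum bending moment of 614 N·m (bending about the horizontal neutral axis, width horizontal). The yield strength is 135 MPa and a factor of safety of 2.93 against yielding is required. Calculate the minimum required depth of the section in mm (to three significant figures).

h = 52.9 mm

σ_allow = 135/2.93 = 46.08 MPa.
For a rectangular section σ = 6M/(bh²), so h² = 6M/(b σ_allow) = 6×614000/(28.6×46.08) = 2796 mm².
h = 52.87 mm.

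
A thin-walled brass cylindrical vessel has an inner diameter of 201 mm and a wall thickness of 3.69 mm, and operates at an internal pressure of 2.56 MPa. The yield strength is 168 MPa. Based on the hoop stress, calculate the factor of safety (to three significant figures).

n = 2.41

σ_h = pD/(2t) = 2.56×201/(2×3.69) = 69.72 MPa.
n = 168/69.72 = 2.410.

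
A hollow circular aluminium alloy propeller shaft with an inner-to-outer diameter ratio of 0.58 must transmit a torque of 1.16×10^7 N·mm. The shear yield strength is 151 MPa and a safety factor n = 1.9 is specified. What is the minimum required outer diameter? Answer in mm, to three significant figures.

τ_allow = 151/1.9 = 79.47 MPa.
For a hollow shaft τ = 16T/[πd_o³(1−k⁴)] with k = 0.58, so 1−k⁴ = 0.8868.
d_o³ = 16T/[π τ_allow (1−k⁴)] = 16×1.1600×10^7/(π×79.47×0.8868) = 838200 mm³.
d_o = 94.29 mm.

d_o = 94.3 mm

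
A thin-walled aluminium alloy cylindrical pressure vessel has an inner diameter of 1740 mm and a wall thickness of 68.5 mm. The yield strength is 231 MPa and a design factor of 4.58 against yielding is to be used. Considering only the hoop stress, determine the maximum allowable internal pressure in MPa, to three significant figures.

p_allow = 3.97 MPa

σ_allow = 231/4.58 = 50.44 MPa.
σ_h = pD/(2t) → p_allow = 2σ_allow t/D = 2×50.44×68.5/1740 = 3.971 MPa.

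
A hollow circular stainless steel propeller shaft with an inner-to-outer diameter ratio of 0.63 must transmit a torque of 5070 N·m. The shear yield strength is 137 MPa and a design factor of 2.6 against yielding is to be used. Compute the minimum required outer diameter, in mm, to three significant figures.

τ_allow = 137/2.6 = 52.69 MPa.
For a hollow shaft τ = 16T/[πd_o³(1−k⁴)] with k = 0.63, so 1−k⁴ = 0.8425.
d_o³ = 16T/[π τ_allow (1−k⁴)] = 16×5070000/(π×52.69×0.8425) = 581700 mm³.
d_o = 83.48 mm.

d_o = 83.5 mm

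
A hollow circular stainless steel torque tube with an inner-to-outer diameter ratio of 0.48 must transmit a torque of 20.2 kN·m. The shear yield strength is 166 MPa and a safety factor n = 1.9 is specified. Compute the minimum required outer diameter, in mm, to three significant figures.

τ_allow = 166/1.9 = 87.37 MPa.
For a hollow shaft τ = 16T/[πd_o³(1−k⁴)] with k = 0.48, so 1−k⁴ = 0.9469.
d_o³ = 16T/[π τ_allow (1−k⁴)] = 16×2.0200×10^7/(π×87.37×0.9469) = 1.244×10^6 mm³.
d_o = 107.5 mm.

d_o = 108 mm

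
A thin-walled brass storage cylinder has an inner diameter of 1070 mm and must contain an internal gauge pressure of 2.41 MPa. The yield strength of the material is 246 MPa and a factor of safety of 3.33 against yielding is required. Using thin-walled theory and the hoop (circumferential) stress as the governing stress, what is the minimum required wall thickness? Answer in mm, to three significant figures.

t = 17.5 mm

σ_allow = 246/3.33 = 73.87 MPa.
Hoop stress σ_h = pD/(2t), so t = pD/(2σ_allow) = 2.41×1070/(2×73.87) = 17.45 mm.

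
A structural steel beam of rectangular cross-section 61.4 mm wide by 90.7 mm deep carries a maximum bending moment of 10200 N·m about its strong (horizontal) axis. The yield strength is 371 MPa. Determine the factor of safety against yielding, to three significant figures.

n = 3.06

Section modulus S = bh²/6 = 61.4×90.7²/6 = 84180 mm³.
σ = M/S = 1.0200×10^7/84180 = 121.2 MPa.
n = 371/121.2 = 3.062.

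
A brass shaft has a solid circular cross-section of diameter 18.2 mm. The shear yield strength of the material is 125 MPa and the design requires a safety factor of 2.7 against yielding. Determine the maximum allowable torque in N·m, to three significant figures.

T_allow = 54.8 N·m

τ_allow = 125/2.7 = 46.30 MPa.
For a solid shaft T_allow = τ_allow·πd³/16; πd³/16 = π×18.2³/16 = 1184 mm³.
T_allow = 46.30×1184 = 54800 N·mm = 54.80 N·m.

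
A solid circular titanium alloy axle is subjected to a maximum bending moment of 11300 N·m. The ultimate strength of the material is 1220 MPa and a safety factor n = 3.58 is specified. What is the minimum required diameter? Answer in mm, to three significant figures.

d = 69.6 mm

σ_allow = 1220/3.58 = 340.8 MPa.
For a solid circular section σ = 32M/(πd³), so d³ = 32M/(π σ_allow) = 32×1.1300×10^7/(π×340.8) = 337800 mm³.
d = 69.64 mm.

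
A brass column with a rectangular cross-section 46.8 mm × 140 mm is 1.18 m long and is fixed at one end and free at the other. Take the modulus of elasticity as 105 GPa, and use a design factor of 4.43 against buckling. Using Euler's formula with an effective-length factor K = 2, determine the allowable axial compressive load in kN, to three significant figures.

Buckling occurs about the weak axis: I_min = h·b³/12 = 140×46.8³/12 = 1.196×10^6 mm⁴ (b = 46.8 mm is the smaller dimension).
Effective length L_e = KL = 2×1.18 m = 2360 mm.
Euler critical load P_cr = π²EI/L_e² = π²×105000×1.196×10^6/2360² = 222500 N.
P_allow = P_cr/n = 222500/4.43 = 50230 N.

P_allow = 50.2 kN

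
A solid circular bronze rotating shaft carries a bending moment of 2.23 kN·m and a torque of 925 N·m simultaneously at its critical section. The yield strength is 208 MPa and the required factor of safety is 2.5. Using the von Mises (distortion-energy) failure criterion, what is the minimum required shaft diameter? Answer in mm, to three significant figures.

σ_allow = σ_y/n = 208/2.5 = 83.20 MPa.
For a solid shaft σ_b = 32M/(πd³) and τ = 16T/(πd³), so the von Mises stress is σ' = (16/πd³)·√(4M²+3T²).
√(4M²+3T²) = √(4×(2.230×10^6)² + 3×(925000)²) = 4.739×10^6 N·mm.
d³ = 16×4.739×10^6/(π×83.20) = 290100 mm³.
d = 66.20 mm.

d = 66.2 mm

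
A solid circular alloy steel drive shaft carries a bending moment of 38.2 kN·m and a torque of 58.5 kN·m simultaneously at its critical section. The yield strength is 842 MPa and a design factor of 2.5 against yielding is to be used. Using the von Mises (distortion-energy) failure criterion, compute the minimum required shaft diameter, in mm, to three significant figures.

d = 124 mm

σ_allow = σ_y/n = 842/2.5 = 336.8 MPa.
For a solid shaft σ_b = 32M/(πd³) and τ = 16T/(πd³), so the von Mises stress is σ' = (16/πd³)·√(4M²+3T²).
√(4M²+3T²) = √(4×(3.820×10^7)² + 3×(5.850×10^7)²) = 1.269×10^8 N·mm.
d³ = 16×1.269×10^8/(π×336.8) = 1.919×10^6 mm³.
d = 124.3 mm.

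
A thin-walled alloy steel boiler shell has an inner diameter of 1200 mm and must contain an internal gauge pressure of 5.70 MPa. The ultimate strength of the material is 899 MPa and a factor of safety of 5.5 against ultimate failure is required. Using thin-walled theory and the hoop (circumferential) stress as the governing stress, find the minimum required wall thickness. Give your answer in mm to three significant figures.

t = 20.9 mm

σ_allow = 899/5.5 = 163.5 MPa.
Hoop stress σ_h = pD/(2t), so t = pD/(2σ_allow) = 5.70×1200/(2×163.5) = 20.92 mm.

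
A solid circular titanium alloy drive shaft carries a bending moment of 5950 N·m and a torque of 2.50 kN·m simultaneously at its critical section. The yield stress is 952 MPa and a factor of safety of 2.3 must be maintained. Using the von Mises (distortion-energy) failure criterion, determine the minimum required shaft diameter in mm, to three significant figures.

σ_allow = σ_y/n = 952/2.3 = 413.9 MPa.
For a solid shaft σ_b = 32M/(πd³) and τ = 16T/(πd³), so the von Mises stress is σ' = (16/πd³)·√(4M²+3T²).
√(4M²+3T²) = √(4×(5.950×10^6)² + 3×(2.500×10^6)²) = 1.266×10^7 N·mm.
d³ = 16×1.266×10^7/(π×413.9) = 155800 mm³.
d = 53.81 mm.

d = 53.8 mm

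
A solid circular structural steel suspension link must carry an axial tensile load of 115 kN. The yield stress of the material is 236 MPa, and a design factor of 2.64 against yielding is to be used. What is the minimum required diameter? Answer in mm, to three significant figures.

Allowable stress σ_allow = 236/2.64 = 89.39 MPa.
Required area A = F/σ_allow = 115000/89.39 = 1286 mm².
A = πd²/4 → d = √(4A/π) = 40.47 mm.

d = 40.5 mm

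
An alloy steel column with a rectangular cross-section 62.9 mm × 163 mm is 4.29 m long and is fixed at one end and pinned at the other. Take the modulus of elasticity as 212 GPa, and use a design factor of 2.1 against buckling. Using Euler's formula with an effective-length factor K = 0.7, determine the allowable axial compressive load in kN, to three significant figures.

P_allow = 373 kN

Buckling occurs about the weak axis: I_min = h·b³/12 = 163×62.9³/12 = 3.380×10^6 mm⁴ (b = 62.9 mm is the smaller dimension).
Effective length L_e = KL = 0.7×4.29 m = 3003 mm.
Euler critical load P_cr = π²EI/L_e² = π²×212000×3.380×10^6/3003² = 784300 N.
P_allow = P_cr/n = 784300/2.1 = 373500 N.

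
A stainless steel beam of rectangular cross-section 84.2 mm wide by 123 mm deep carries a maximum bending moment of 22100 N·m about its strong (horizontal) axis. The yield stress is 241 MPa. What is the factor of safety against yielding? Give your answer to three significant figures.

Section modulus S = bh²/6 = 84.2×123²/6 = 212300 mm³.
σ = M/S = 2.2100×10^7/212300 = 104.1 MPa.
n = 241/104.1 = 2.315.

n = 2.32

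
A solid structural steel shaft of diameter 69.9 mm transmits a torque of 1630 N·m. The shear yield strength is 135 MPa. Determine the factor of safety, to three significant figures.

n = 5.55

τ = 16T/(πd³) = 16×1630000/(π×69.9³) = 24.31 MPa.
n = τ_limit/τ = 135/24.31 = 5.554.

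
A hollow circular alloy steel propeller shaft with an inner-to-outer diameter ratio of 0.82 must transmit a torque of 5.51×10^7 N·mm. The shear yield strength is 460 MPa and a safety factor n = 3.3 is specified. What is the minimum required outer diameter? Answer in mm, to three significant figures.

d_o = 154 mm

τ_allow = 460/3.3 = 139.4 MPa.
For a hollow shaft τ = 16T/[πd_o³(1−k⁴)] with k = 0.82, so 1−k⁴ = 0.5479.
d_o³ = 16T/[π τ_allow (1−k⁴)] = 16×5.5100×10^7/(π×139.4×0.5479) = 3.674×10^6 mm³.
d_o = 154.3 mm.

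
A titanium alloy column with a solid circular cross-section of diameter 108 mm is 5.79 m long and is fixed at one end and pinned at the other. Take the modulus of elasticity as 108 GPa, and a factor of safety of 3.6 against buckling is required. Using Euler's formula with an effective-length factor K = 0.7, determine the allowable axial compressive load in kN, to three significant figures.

I = πd⁴/64 = π×108⁴/64 = 6.678×10^6 mm⁴.
Effective length L_e = KL = 0.7×5.79 m = 4053 mm.
Euler critical load P_cr = π²EI/L_e² = π²×108000×6.678×10^6/4053² = 433300 N.
P_allow = P_cr/n = 433300/3.6 = 120400 N.

P_allow = 120 kN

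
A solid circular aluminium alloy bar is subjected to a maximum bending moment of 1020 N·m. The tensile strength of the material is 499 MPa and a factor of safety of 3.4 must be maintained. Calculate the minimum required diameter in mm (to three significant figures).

σ_allow = 499/3.4 = 146.8 MPa.
For a solid circular section σ = 32M/(πd³), so d³ = 32M/(π σ_allow) = 32×1020000/(π×146.8) = 70790 mm³.
d = 41.37 mm.

d = 41.4 mm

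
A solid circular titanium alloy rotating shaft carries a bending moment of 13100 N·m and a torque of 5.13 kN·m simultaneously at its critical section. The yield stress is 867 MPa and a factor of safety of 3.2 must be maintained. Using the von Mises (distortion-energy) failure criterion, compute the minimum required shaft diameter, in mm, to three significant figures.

d = 80.4 mm

σ_allow = σ_y/n = 867/3.2 = 270.9 MPa.
For a solid shaft σ_b = 32M/(πd³) and τ = 16T/(πd³), so the von Mises stress is σ' = (16/πd³)·√(4M²+3T²).
√(4M²+3T²) = √(4×(1.310×10^7)² + 3×(5.130×10^6)²) = 2.767×10^7 N·mm.
d³ = 16×2.767×10^7/(π×270.9) = 520000 mm³.
d = 80.42 mm.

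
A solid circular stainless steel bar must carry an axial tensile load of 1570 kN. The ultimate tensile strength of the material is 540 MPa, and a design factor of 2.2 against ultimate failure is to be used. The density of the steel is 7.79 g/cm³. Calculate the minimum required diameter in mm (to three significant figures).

d = 90.2 mm

Allowable stress σ_allow = 540/2.2 = 245.5 MPa.
Required area A = F/σ_allow = 1570000/245.5 = 6396 mm².
A = πd²/4 → d = √(4A/π) = 90.24 mm.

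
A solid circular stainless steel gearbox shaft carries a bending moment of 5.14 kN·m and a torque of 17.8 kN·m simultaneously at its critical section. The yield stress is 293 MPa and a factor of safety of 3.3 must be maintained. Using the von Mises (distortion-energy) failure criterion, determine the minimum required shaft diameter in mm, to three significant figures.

σ_allow = σ_y/n = 293/3.3 = 88.79 MPa.
For a solid shaft σ_b = 32M/(πd³) and τ = 16T/(πd³), so the von Mises stress is σ' = (16/πd³)·√(4M²+3T²).
√(4M²+3T²) = √(4×(5.140×10^6)² + 3×(1.780×10^7)²) = 3.250×10^7 N·mm.
d³ = 16×3.250×10^7/(π×88.79) = 1.864×10^6 mm³.
d = 123.1 mm.

d = 123 mm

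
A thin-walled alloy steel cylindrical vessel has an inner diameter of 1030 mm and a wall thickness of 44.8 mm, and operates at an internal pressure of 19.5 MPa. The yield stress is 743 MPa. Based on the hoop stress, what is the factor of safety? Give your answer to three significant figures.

σ_h = pD/(2t) = 19.5×1030/(2×44.8) = 224.2 MPa.
n = 743/224.2 = 3.315.

n = 3.31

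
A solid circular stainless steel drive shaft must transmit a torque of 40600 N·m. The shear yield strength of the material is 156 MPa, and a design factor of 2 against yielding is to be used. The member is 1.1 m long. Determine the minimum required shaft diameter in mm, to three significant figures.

Allowable shear stress τ_allow = 156/2 = 78.00 MPa.
For a solid shaft τ = 16T/(πd³), so d³ = 16T/(π τ_allow) = 16×4.0600×10^7/(π×78.00) = 2.651×10^6 mm³.
d = (2.651×10^6)^(1/3) = 138.4 mm.

d = 138 mm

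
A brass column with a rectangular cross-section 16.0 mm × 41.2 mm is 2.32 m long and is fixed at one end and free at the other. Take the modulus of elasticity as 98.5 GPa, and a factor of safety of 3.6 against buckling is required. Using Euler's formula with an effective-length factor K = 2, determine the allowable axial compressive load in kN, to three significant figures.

Buckling occurs about the weak axis: I_min = h·b³/12 = 41.2×16.0³/12 = 14060 mm⁴ (b = 16.0 mm is the smaller dimension).
Effective length L_e = KL = 2×2.32 m = 4640 mm.
Euler critical load P_cr = π²EI/L_e² = π²×98500×14060/4640² = 635.0 N.
P_allow = P_cr/n = 635.0/3.6 = 176.4 N.

P_allow = 0.176 kN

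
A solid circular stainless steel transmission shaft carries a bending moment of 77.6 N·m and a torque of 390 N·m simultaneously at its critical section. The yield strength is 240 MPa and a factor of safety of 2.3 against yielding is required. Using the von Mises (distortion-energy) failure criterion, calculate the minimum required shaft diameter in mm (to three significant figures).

d = 32.3 mm

σ_allow = σ_y/n = 240/2.3 = 104.3 MPa.
For a solid shaft σ_b = 32M/(πd³) and τ = 16T/(πd³), so the von Mises stress is σ' = (16/πd³)·√(4M²+3T²).
√(4M²+3T²) = √(4×(77600)² + 3×(390000)²) = 693100 N·mm.
d³ = 16×693100/(π×104.3) = 33830 mm³.
d = 32.34 mm.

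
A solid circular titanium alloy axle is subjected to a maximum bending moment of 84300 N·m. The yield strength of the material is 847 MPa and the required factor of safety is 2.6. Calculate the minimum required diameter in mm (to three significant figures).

d = 138 mm

σ_allow = 847/2.6 = 325.8 MPa.
For a solid circular section σ = 32M/(πd³), so d³ = 32M/(π σ_allow) = 32×8.4300×10^7/(π×325.8) = 2.636×10^6 mm³.
d = 138.1 mm.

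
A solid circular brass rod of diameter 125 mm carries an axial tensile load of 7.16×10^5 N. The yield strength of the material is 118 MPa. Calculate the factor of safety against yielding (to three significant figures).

A = πd²/4 = 12270 mm².
σ = F/A = 716000/12270 = 58.34 MPa.
n = 118/58.34 = 2.022.

n = 2.02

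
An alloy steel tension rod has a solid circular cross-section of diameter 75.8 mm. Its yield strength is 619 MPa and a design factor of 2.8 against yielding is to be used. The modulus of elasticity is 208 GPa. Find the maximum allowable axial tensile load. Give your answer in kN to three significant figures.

F_allow = 998 kN

σ_allow = 619/2.8 = 221.1 MPa.
A = πd²/4 = π×75.8²/4 = 4513 mm².
F_allow = σ_allow × A = 221.1×4513 = 997600 N.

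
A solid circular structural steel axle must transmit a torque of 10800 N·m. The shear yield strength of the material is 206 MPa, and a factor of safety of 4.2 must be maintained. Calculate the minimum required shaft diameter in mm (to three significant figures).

d = 104 mm

Allowable shear stress τ_allow = 206/4.2 = 49.05 MPa.
For a solid shaft τ = 16T/(πd³), so d³ = 16T/(π τ_allow) = 16×1.0800×10^7/(π×49.05) = 1.121×10^6 mm³.
d = (1.121×10^6)^(1/3) = 103.9 mm.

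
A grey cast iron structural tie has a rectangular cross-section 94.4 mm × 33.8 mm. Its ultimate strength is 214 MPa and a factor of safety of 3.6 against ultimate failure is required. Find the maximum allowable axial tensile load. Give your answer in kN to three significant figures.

F_allow = 190 kN

σ_allow = 214/3.6 = 59.44 MPa.
A = 94.4×33.8 = 3191 mm².
F_allow = σ_allow × A = 59.44×3191 = 189700 N.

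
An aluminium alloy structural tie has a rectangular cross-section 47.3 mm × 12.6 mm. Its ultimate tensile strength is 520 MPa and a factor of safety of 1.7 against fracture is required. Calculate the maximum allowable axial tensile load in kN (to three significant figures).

F_allow = 182 kN

σ_allow = 520/1.7 = 305.9 MPa.
A = 47.3×12.6 = 596.0 mm².
F_allow = σ_allow × A = 305.9×596.0 = 182300 N.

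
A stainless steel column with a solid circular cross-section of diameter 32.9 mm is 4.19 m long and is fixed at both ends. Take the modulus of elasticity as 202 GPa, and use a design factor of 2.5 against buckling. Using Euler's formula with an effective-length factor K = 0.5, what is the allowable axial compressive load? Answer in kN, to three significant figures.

P_allow = 10.4 kN

I = πd⁴/64 = π×32.9⁴/64 = 57510 mm⁴.
Effective length L_e = KL = 0.5×4.19 m = 2095 mm.
Euler critical load P_cr = π²EI/L_e² = π²×202000×57510/2095² = 26120 N.
P_allow = P_cr/n = 26120/2.5 = 10450 N.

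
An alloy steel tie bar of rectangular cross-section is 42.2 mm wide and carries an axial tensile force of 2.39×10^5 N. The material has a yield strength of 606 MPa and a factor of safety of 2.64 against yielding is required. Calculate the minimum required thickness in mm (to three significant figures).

σ_allow = 606/2.64 = 229.5 MPa.
Required area A = F/σ_allow = 239000/229.5 = 1041 mm².
t = A/w = 1041/42.2 = 24.67 mm.

t = 24.7 mm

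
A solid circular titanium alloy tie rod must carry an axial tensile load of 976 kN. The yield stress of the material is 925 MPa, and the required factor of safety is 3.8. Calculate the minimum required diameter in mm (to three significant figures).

d = 71.4 mm

Allowable stress σ_allow = 925/3.8 = 243.4 MPa.
Required area A = F/σ_allow = 976000/243.4 = 4010 mm².
A = πd²/4 → d = √(4A/π) = 71.45 mm.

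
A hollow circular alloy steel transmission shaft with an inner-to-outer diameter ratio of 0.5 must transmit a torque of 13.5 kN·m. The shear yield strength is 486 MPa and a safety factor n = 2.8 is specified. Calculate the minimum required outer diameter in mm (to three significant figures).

d_o = 75.0 mm

τ_allow = 486/2.8 = 173.6 MPa.
For a hollow shaft τ = 16T/[πd_o³(1−k⁴)] with k = 0.5, so 1−k⁴ = 0.9375.
d_o³ = 16T/[π τ_allow (1−k⁴)] = 16×1.3500×10^7/(π×173.6×0.9375) = 422500 mm³.
d_o = 75.04 mm.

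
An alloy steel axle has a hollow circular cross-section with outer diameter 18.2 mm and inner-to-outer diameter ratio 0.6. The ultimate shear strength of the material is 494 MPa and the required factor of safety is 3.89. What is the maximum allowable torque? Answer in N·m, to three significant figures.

τ_allow = 494/3.89 = 127.0 MPa.
For a hollow shaft T_allow = τ_allow·πd_o³(1−k⁴)/16 with 1−k⁴ = 0.8704, so πd_o³(1−k⁴)/16 = 1030 mm³.
T_allow = 127.0×1030 = 130800 N·mm = 130.8 N·m.

T_allow = 131 N·m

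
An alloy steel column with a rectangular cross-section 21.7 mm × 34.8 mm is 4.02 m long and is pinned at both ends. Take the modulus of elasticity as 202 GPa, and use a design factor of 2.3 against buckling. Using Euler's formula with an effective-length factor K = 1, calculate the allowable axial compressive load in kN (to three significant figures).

Buckling occurs about the weak axis: I_min = h·b³/12 = 34.8×21.7³/12 = 29630 mm⁴ (b = 21.7 mm is the smaller dimension).
Effective length L_e = KL = 1×4.02 m = 4020 mm.
Euler critical load P_cr = π²EI/L_e² = π²×202000×29630/4020² = 3656 N.
P_allow = P_cr/n = 3656/2.3 = 1589 N.

P_allow = 1.59 kN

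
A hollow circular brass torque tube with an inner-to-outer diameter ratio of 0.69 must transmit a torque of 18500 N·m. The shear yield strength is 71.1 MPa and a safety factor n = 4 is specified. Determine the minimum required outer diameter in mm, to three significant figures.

τ_allow = 71.1/4 = 17.77 MPa.
For a hollow shaft τ = 16T/[πd_o³(1−k⁴)] with k = 0.69, so 1−k⁴ = 0.7733.
d_o³ = 16T/[π τ_allow (1−k⁴)] = 16×1.8500×10^7/(π×17.77×0.7733) = 6.854×10^6 mm³.
d_o = 190.0 mm.

d_o = 190 mm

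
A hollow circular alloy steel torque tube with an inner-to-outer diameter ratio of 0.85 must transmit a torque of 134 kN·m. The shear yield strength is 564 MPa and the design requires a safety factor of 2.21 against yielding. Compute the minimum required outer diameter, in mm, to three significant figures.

τ_allow = 564/2.21 = 255.2 MPa.
For a hollow shaft τ = 16T/[πd_o³(1−k⁴)] with k = 0.85, so 1−k⁴ = 0.4780.
d_o³ = 16T/[π τ_allow (1−k⁴)] = 16×1.3400×10^8/(π×255.2×0.4780) = 5.595×10^6 mm³.
d_o = 177.5 mm.

d_o = 178 mm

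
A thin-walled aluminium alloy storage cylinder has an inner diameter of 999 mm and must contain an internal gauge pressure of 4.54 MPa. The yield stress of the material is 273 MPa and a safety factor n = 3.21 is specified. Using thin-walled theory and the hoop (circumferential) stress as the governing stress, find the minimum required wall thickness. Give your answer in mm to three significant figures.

σ_allow = 273/3.21 = 85.05 MPa.
Hoop stress σ_h = pD/(2t), so t = pD/(2σ_allow) = 4.54×999/(2×85.05) = 26.66 mm.

t = 26.7 mm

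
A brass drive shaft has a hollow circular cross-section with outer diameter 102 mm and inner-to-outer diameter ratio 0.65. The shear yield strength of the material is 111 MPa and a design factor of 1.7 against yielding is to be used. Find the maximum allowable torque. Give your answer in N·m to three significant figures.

τ_allow = 111/1.7 = 65.29 MPa.
For a hollow shaft T_allow = τ_allow·πd_o³(1−k⁴)/16 with 1−k⁴ = 0.8215, so πd_o³(1−k⁴)/16 = 171200 mm³.
T_allow = 65.29×171200 = 1.118×10^7 N·mm = 11180 N·m.

T_allow = 11200 N·m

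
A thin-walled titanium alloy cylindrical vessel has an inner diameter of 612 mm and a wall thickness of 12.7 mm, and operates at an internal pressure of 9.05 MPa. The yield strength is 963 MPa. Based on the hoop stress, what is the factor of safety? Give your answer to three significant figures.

σ_h = pD/(2t) = 9.05×612/(2×12.7) = 218.1 MPa.
n = 963/218.1 = 4.416.

n = 4.42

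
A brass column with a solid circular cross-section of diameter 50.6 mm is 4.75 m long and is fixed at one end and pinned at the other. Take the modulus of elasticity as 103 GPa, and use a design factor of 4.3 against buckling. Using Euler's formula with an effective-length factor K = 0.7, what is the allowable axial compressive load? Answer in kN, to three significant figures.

P_allow = 6.88 kN

I = πd⁴/64 = π×50.6⁴/64 = 321800 mm⁴.
Effective length L_e = KL = 0.7×4.75 m = 3325 mm.
Euler critical load P_cr = π²EI/L_e² = π²×103000×321800/3325² = 29590 N.
P_allow = P_cr/n = 29590/4.3 = 6881 N.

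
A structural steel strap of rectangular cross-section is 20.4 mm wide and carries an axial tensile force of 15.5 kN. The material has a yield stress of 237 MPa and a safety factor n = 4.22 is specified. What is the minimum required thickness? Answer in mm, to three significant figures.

σ_allow = 237/4.22 = 56.16 MPa.
Required area A = F/σ_allow = 15500/56.16 = 276.0 mm².
t = A/w = 276.0/20.4 = 13.53 mm.

t = 13.5 mm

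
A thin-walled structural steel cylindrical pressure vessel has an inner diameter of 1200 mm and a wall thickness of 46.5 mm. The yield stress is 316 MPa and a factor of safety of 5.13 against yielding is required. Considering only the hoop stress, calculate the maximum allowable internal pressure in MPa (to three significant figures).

σ_allow = 316/5.13 = 61.60 MPa.
σ_h = pD/(2t) → p_allow = 2σ_allow t/D = 2×61.60×46.5/1200 = 4.774 MPa.

p_allow = 4.77 MPa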